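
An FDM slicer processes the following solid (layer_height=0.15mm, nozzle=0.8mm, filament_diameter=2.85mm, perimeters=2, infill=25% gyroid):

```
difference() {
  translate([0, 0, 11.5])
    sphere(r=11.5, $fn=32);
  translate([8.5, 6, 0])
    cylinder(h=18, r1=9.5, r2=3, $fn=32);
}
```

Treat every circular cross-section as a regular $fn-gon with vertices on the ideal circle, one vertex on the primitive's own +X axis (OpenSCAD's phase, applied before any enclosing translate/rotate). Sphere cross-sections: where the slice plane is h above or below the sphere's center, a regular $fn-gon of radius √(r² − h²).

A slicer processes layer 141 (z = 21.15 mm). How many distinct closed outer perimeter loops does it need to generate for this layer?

At z = 21.15 mm: the sphere: section is a regular 32-gon, circumradius = √(r²−h²) = √(11.5²−9.65²) = 6.255; the cone at (8.5, 6) is not intersected at this z (z outside [0, 18]); Subtracting the remaining from the first: none of the subtracted shapes is present at this height, so the r=11.5 sphere is unchanged — 1 connected region. The result has 1 disconnected region.

1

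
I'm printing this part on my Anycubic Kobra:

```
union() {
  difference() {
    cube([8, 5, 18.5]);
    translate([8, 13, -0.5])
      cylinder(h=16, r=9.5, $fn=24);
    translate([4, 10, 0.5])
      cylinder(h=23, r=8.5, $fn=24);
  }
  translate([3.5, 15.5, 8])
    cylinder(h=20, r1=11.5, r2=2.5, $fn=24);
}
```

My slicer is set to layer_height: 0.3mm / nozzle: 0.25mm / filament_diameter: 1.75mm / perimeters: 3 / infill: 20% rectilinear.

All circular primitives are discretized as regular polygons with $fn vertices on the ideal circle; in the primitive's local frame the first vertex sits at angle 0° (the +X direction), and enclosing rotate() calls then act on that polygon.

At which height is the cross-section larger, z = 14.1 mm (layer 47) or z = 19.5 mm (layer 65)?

Layer 47 (z = 14.1): the 8×5 cube contributes its full rectangle (area 40.00 mm²); the r=9.5 cylinder at (8, 13) contributes a regular 24-gon of circumradius 9.5 (area = (24/2)·9.500²·sin(360°/24) = 280.30 mm²); the r=8.5 cylinder at (4, 10) contributes a regular 24-gon of circumradius 8.5 (area = (24/2)·8.500²·sin(360°/24) = 224.40 mm²); Taking the first minus the rest: starting from the 8×5 cube (40.00 mm²), the r=9.5 cylinder at (8, 13) partially overlaps it — only the 4.93 mm² overlap (of its 280.30 mm²) is removed, clipping the outline; the r=8.5 cylinder at (4, 10) partially overlaps it — only the 20.05 mm² overlap (of its 224.40 mm²) is removed, clipping the outline — area = 15.02 mm²; the cone at (3.5, 15.5) (r1=11.5→r2=2.5) has section circumradius 8.755 here — a regular 24-gon (area = (24/2)·8.755²·sin(360°/24) = 238.06 mm²); Combining (union): the 2 present regions are separate (no shared area or edge), so areas and boundary lengths simply add and each stays a separate island — area = 253.08 mm². So its area = 253.08 mm². Layer 65 (z = 19.5): the cube does not reach this height (z outside [0, 18.5]); the cylinder at (8, 13) is absent (z outside [-0.5, 15.5]); the r=8.5 cylinder at (4, 10) contributes a regular 24-gon of circumradius 8.5 (area = (24/2)·8.500²·sin(360°/24) = 224.40 mm²); Taking the first minus the rest: the first operand is absent here, so nothing remains; the cone at (3.5, 15.5) contributes a regular 24-gon of circumradius 6.325 (interpolated between r1=11.5 and r2=2.5 at t=0.575) (area = (24/2)·6.325²·sin(360°/24) = 124.25 mm²); Combining (union): only the cone at (3.5, 15.5) is present, so the union is just that shape — area = 124.25 mm². So its area = 124.25 mm². Layer 47 is larger (253.08 vs 124.25 mm²).

layer 47 (z = 14.1 mm)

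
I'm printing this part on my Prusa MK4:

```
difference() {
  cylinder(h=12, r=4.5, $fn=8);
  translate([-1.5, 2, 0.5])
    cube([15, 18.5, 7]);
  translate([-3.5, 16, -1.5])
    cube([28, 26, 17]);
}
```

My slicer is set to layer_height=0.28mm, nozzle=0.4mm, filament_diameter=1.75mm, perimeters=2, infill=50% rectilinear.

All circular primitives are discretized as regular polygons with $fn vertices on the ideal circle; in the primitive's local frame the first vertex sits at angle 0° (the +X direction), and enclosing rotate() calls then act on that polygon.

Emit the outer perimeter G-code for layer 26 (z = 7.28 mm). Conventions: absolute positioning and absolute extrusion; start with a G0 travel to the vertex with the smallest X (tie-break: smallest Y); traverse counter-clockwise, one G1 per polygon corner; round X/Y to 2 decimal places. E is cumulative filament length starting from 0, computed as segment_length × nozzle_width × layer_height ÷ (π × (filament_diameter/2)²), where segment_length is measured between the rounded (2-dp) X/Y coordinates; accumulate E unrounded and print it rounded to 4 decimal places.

At z = 7.28 mm: the r=4.5 cylinder gives a regular 8-gon of circumradius 4.5 (constant along its height); the cube at (-1.5, 2) (footprint 15×18.5) is included at this height; the 28×26 cube at (-3.5, 16) contributes its full rectangle; Taking the first minus the rest: starting from the r=4.5 cylinder, the 15×18.5 cube at (-1.5, 2) partially overlaps it — only the 9.43 mm² overlap (of its 277.50 mm²) is removed, clipping the outline; the 28×26 cube at (-3.5, 16) misses the remaining region (no effect) — 1 connected region. The outline is a single polygon with 9 vertices. Extrusion per mm of travel: 0.4 × 0.28 / (π × 0.875²) = 0.046564. Accumulating E over each segment gives final E = 1.3155.

G0 X-4.50 Y0.00 Z7.28
G1 X-3.18 Y-3.18 E0.1603
G1 X0.00 Y-4.50 E0.3206
G1 X3.18 Y-3.18 E0.4810
G1 X4.50 Y0.00 E0.6413
G1 X3.67 Y2.00 E0.7421
G1 X-1.50 Y2.00 E0.9829
G1 X-1.50 Y3.88 E1.0704
G1 X-3.18 Y3.18 E1.1552
G1 X-4.50 Y0.00 E1.3155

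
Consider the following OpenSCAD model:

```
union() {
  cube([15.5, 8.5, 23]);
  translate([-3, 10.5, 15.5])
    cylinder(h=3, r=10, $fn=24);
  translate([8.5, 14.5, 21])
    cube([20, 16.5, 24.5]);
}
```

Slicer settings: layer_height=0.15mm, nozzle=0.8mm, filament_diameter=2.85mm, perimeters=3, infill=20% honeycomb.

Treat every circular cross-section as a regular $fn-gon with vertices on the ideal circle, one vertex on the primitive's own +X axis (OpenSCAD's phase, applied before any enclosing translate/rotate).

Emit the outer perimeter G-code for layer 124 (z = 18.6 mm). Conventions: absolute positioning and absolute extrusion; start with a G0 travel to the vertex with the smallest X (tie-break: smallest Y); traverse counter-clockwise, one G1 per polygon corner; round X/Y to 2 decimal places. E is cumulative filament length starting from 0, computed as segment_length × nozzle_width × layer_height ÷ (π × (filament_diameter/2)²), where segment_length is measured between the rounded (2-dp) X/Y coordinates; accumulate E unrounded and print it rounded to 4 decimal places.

G0 X0.00 Y0.00 Z18.60
G1 X15.50 Y0.00 E0.2916
G1 X15.50 Y8.50 E0.4515
G1 X0.00 Y8.50 E0.7430
G1 X0.00 Y0.00 E0.9029

At z = 18.6 mm: the cube is present — its section is the full 15.5×8.5 rectangle; the cylinder at (-3, 10.5) is absent (z outside [15.5, 18.5]); the cube at (8.5, 14.5) is not intersected at this z (z outside [21, 45.5]); Taking the union: only the 15.5×8.5 cube is present, so the union is just that shape — 1 connected region. The outline is a single polygon with 4 vertices. Extrusion per mm of travel: 0.8 × 0.15 / (π × 1.425²) = 0.018811. Accumulating E over each segment gives final E = 0.9029.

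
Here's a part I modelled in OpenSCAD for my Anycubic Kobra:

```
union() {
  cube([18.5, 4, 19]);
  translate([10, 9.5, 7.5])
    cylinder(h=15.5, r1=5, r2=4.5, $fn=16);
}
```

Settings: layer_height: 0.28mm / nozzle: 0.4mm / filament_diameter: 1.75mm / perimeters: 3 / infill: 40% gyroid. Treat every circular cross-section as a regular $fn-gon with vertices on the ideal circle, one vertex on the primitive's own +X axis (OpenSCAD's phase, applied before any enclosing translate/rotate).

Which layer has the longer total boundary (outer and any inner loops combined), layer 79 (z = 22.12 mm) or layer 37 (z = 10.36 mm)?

Layer 79 (z = 22.12): the cube is not intersected at this z (z outside [0, 19]); the cone at (10, 9.5) (r1=5→r2=4.5) has section circumradius 4.528 here — a regular 16-gon (perimeter = 2·16·4.528·sin(180°/16) = 28.27 mm); Combining (union): only the cone at (10, 9.5) is present, so the union is just that shape — boundary = 28.27 mm. So its perimeter = 28.27 mm. Layer 37 (z = 10.36): the cube (footprint 18.5×4) is included at this height (perimeter 45.00 mm); the cone at (10, 9.5) (r1=5→r2=4.5) has section circumradius 4.908 here — a regular 16-gon (perimeter = 2·16·4.908·sin(180°/16) = 30.64 mm); Combining (union): the 2 present regions are separate (no shared area or edge), so areas and boundary lengths simply add and each stays a separate island — boundary = 75.64 mm. So its perimeter = 75.64 mm. Layer 37 is larger (75.64 vs 28.27 mm).

layer 37 (z = 10.36 mm)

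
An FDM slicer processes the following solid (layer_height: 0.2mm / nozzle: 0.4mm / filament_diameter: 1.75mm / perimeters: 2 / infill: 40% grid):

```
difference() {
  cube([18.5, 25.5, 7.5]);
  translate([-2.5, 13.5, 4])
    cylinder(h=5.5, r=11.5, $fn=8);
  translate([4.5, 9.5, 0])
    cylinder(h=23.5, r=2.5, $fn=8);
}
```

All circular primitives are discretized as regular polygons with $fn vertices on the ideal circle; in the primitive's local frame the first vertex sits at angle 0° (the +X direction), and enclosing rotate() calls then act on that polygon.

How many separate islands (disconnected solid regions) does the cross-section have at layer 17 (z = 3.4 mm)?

At z = 3.4 mm: the 18.5×25.5 cube contributes its full rectangle; the cylinder at (-2.5, 13.5) is absent (z outside [4, 9.5]); the r=2.5 cylinder at (4.5, 9.5) gives a regular 8-gon of circumradius 2.5 (constant along its height); Subtracting the remaining from the first: starting from the 18.5×25.5 cube, the r=2.5 cylinder at (4.5, 9.5) lies wholly inside it (removes its full 17.68 mm² and its 15.31 mm outline becomes a hole wall) — 1 connected region with 1 hole. Overall, the cross-section is one region with 1 hole. Island count = 1.

1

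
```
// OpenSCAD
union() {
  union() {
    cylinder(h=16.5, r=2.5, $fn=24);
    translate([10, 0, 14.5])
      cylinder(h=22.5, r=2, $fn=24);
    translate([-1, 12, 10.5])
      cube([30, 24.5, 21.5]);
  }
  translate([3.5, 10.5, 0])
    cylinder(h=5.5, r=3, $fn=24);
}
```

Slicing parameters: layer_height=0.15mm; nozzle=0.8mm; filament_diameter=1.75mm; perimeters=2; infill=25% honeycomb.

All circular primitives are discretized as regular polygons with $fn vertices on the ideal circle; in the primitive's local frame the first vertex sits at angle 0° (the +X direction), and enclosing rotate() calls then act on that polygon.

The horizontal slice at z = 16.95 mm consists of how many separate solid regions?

At z = 16.95 mm: the cylinder does not reach this height (z outside [0, 16.5]); the r=2 cylinder at (10, 0) contributes a regular 24-gon of circumradius 2; the cube at (-1, 12) is present — its section is the full 30×24.5 rectangle; Merging all regions: the 2 present regions are separate (no shared area or edge), so areas and boundary lengths simply add and each stays a separate island — 2 connected regions; the cylinder at (3.5, 10.5) is absent (z outside [0, 5.5]); Merging all regions: only the result so far is present, so the union is just that shape — 2 connected regions. The result has 2 disconnected regions.

2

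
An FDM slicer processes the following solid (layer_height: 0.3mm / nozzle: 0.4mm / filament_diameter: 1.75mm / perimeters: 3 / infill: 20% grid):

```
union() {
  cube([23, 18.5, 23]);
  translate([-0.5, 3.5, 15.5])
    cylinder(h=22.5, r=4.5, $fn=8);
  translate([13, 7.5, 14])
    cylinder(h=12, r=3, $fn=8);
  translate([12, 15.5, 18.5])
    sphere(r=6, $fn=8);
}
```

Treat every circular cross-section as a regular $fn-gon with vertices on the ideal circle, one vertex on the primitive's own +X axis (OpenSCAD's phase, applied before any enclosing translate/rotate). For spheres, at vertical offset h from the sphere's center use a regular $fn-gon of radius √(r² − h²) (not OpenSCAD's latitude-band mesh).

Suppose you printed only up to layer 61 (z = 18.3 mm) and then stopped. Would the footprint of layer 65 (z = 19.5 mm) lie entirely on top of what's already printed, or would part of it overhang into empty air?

Compare the two slices. At z = 18.3: the 23×18.5 cube contributes its full rectangle (area 425.50 mm²); the cylinder at (-0.5, 3.5): section is a regular 8-gon, circumradius r=4.5 (area = (8/2)·4.500²·sin(360°/8) = 57.28 mm²); the r=3 cylinder at (13, 7.5) contributes a regular 8-gon of circumradius 3 (area = (8/2)·3.000²·sin(360°/8) = 25.46 mm²); the r=6 sphere at (12, 15.5) slices to a regular 8-gon of circumradius 5.997 (√(r²−h²) with h=0.2 from center) (area = (8/2)·5.997²·sin(360°/8) = 101.71 mm²); Taking the union: the regions partially overlap — summed areas 609.94 mm² minus the doubly-counted overlap 132.05 mm² gives 477.90 mm² — area = 477.90 mm². At z = 19.5: the cube (footprint 23×18.5) is included at this height (area 425.50 mm²); the r=4.5 cylinder at (-0.5, 3.5) gives a regular 8-gon of circumradius 4.5 (constant along its height) (area = (8/2)·4.500²·sin(360°/8) = 57.28 mm²); the cylinder at (13, 7.5): section is a regular 8-gon, circumradius r=3 (area = (8/2)·3.000²·sin(360°/8) = 25.46 mm²); the r=6 sphere at (12, 15.5) slices to a regular 8-gon of circumradius 5.916 (√(r²−h²) with h=1 from center) (area = (8/2)·5.916²·sin(360°/8) = 98.99 mm²); Taking the union: the regions partially overlap — summed areas 607.23 mm² minus the doubly-counted overlap 130.20 mm² gives 477.02 mm² — area = 477.02 mm². Checking containment: the cross-section at z = 19.5 is a subset of the cross-section at z = 18.3.

entirely on top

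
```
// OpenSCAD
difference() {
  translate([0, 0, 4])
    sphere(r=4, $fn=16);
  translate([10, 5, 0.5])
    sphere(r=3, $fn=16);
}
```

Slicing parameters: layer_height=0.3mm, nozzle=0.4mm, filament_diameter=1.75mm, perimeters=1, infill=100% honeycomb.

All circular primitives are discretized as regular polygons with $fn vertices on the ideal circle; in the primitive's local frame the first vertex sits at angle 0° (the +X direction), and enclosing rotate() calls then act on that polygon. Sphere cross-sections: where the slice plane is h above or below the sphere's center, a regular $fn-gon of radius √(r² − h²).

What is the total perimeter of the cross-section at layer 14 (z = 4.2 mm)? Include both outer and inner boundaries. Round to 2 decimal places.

24.94 mm

At z = 4.2 mm: the sphere: section is a regular 16-gon, circumradius = √(r²−h²) = √(4²−0.2²) = 3.995 (perimeter = 2·16·3.995·sin(180°/16) = 24.94 mm); the sphere at (10, 5) does not reach this height (|z−center|=3.700 > r=3); After the difference (first − rest): none of the subtracted shapes is present at this height, so the r=4 sphere is unchanged — boundary = 24.94 mm. Overall, the cross-section is a single solid region. Total boundary length (outer) = 24.94 mm.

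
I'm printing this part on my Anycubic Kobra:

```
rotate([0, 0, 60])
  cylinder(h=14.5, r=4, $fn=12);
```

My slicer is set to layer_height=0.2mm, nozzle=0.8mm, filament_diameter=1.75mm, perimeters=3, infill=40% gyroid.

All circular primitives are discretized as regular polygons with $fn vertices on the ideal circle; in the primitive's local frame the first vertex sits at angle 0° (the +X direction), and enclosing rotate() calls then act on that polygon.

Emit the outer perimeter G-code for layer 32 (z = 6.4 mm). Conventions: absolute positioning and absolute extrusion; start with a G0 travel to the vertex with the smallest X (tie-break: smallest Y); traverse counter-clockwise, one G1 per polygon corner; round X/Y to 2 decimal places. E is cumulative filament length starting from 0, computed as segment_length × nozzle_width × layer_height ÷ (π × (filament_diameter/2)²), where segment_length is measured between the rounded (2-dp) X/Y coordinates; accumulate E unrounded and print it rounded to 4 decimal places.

At z = 6.4 mm: the r=4 cylinder contributes a regular 12-gon of circumradius 4; (whole slice rotated 60° about Z — lengths, areas and connectivity unchanged). The outline is a single polygon with 12 vertices. Extrusion per mm of travel: 0.8 × 0.2 / (π × 0.875²) = 0.066520. Accumulating E over each segment gives final E = 1.6518.

G0 X-4.00 Y0.00 Z6.40
G1 X-3.46 Y-2.00 E0.1378
G1 X-2.00 Y-3.46 E0.2752
G1 X0.00 Y-4.00 E0.4130
G1 X2.00 Y-3.46 E0.5508
G1 X3.46 Y-2.00 E0.6881
G1 X4.00 Y0.00 E0.8259
G1 X3.46 Y2.00 E0.9637
G1 X2.00 Y3.46 E1.1011
G1 X0.00 Y4.00 E1.2389
G1 X-2.00 Y3.46 E1.3767
G1 X-3.46 Y2.00 E1.5140
G1 X-4.00 Y0.00 E1.6518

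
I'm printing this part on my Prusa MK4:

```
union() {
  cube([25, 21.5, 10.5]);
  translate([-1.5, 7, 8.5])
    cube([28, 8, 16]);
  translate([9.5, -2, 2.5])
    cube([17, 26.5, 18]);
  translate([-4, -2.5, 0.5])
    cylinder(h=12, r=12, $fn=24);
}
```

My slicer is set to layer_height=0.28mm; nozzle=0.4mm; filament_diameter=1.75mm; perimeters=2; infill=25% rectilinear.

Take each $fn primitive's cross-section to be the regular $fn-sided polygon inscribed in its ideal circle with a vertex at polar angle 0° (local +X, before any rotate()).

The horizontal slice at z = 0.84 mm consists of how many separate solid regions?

At z = 0.84 mm: the cube (footprint 25×21.5) is included at this height; the cube at (-1.5, 7) is not intersected at this z (z outside [8.5, 24.5]); the cube at (9.5, -2) does not reach this height (z outside [2.5, 20.5]); the cylinder at (-4, -2.5): section is a regular 24-gon, circumradius r=12; Merging all regions: the regions partially overlap (shared area 45.39 mm²), so overlapping operands fuse into one piece — 1 connected region. The result has 1 disconnected region.

1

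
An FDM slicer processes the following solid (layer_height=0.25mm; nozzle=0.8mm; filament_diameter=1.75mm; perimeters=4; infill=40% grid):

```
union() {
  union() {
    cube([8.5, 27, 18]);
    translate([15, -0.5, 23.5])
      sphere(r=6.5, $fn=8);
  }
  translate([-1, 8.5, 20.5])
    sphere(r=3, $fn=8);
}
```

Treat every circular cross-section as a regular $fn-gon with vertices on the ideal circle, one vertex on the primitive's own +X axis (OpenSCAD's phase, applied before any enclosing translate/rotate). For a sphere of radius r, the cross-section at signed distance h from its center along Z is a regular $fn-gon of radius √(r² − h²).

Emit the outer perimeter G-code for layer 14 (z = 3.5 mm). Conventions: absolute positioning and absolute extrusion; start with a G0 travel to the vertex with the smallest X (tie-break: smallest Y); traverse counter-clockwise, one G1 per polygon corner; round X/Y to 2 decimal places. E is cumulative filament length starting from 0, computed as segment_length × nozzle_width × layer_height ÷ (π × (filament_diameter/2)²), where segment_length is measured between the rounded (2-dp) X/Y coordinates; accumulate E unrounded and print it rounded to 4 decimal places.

At z = 3.5 mm: the 8.5×27 cube contributes its full rectangle; the sphere at (15, -0.5) is not intersected at this z (|z−center|=20.000 > r=6.5); Combining (union): only the 8.5×27 cube is present, so the union is just that shape — 1 connected region; the sphere at (-1, 8.5) does not reach this height (|z−center|=17.000 > r=3); Taking the union: only that combined region is present, so the union is just that shape — 1 connected region. The outline is a single polygon with 4 vertices. Extrusion per mm of travel: 0.8 × 0.25 / (π × 0.875²) = 0.083150. Accumulating E over each segment gives final E = 5.9037.

G0 X0.00 Y0.00 Z3.50
G1 X8.50 Y0.00 E0.7068
G1 X8.50 Y27.00 E2.9518
G1 X0.00 Y27.00 E3.6586
G1 X0.00 Y0.00 E5.9037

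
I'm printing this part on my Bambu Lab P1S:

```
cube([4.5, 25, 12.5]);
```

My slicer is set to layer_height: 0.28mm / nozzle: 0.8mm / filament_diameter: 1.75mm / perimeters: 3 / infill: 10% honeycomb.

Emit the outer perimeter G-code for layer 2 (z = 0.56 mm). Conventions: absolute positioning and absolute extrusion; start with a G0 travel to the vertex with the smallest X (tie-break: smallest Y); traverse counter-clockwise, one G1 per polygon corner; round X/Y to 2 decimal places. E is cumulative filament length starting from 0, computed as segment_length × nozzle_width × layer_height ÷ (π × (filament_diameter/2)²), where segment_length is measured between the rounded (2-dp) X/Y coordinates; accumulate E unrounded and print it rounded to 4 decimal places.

At z = 0.56 mm: the cube (footprint 4.5×25) is included at this height. The outline is a single polygon with 4 vertices. Extrusion per mm of travel: 0.8 × 0.28 / (π × 0.875²) = 0.093128. Accumulating E over each segment gives final E = 5.4946.

G0 X0.00 Y0.00 Z0.56
G1 X4.50 Y0.00 E0.4191
G1 X4.50 Y25.00 E2.7473
G1 X0.00 Y25.00 E3.1664
G1 X0.00 Y0.00 E5.4946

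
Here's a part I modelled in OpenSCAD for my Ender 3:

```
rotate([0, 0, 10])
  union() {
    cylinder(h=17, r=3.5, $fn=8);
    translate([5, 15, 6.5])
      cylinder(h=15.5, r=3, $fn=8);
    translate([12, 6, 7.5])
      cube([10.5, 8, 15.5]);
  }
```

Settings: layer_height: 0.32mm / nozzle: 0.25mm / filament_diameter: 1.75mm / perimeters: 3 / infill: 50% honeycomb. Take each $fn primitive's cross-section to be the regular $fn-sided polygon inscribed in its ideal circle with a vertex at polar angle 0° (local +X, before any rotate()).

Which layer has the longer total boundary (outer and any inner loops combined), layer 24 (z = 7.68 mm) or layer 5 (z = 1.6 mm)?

Layer 24 (z = 7.68): the cylinder: section is a regular 8-gon, circumradius r=3.5 (perimeter = 2·8·3.500·sin(180°/8) = 21.43 mm); the r=3 cylinder at (5, 15) gives a regular 8-gon of circumradius 3 (constant along its height) (perimeter = 2·8·3.000·sin(180°/8) = 18.37 mm); the 10.5×8 cube at (12, 6) contributes its full rectangle (perimeter 37.00 mm); Taking the union: the 3 present regions are separate (no shared area or edge), so areas and boundary lengths simply add and each stays a separate island — boundary = 76.80 mm; (whole slice rotated 10° about Z — lengths, areas and connectivity unchanged). So its perimeter = 76.80 mm. Layer 5 (z = 1.6): the r=3.5 cylinder contributes a regular 8-gon of circumradius 3.5 (perimeter = 2·8·3.500·sin(180°/8) = 21.43 mm); the cylinder at (5, 15) does not reach this height (z outside [6.5, 22]); the cube at (12, 6) does not reach this height (z outside [7.5, 23]); Taking the union: only the r=3.5 cylinder is present, so the union is just that shape — boundary = 21.43 mm; (whole slice rotated 10° about Z — lengths, areas and connectivity unchanged). So its perimeter = 21.43 mm. Layer 24 is larger (76.80 vs 21.43 mm).

layer 24 (z = 7.68 mm)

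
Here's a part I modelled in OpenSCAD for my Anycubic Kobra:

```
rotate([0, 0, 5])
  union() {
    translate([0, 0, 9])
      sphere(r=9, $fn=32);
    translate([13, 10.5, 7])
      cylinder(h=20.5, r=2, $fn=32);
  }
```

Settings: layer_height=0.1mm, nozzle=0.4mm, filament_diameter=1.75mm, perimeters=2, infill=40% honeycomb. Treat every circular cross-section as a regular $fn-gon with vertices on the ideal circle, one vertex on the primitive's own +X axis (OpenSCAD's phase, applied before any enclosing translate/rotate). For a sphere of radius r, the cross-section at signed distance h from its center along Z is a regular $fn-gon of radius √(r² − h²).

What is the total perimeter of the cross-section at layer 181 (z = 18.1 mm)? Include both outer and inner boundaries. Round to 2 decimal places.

12.55 mm

At z = 18.1 mm: the sphere does not reach this height (|z−center|=9.100 > r=9); the r=2 cylinder at (13, 10.5) contributes a regular 32-gon of circumradius 2 (perimeter = 2·32·2.000·sin(180°/32) = 12.55 mm); Combining (union): only the r=2 cylinder at (13, 10.5) is present, so the union is just that shape — boundary = 12.55 mm; (rotated 5° about Z; rotation is an isometry so areas/perimeters/island counts are preserved). Overall, the cross-section is a single solid region. Total boundary length (outer) = 12.55 mm.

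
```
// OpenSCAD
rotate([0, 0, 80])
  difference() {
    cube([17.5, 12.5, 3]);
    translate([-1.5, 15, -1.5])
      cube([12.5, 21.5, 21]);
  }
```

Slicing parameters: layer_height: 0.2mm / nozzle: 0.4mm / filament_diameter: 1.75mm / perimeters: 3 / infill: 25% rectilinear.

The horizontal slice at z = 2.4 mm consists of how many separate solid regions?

1

At z = 2.4 mm: the 17.5×12.5 cube contributes its full rectangle; the 12.5×21.5 cube at (-1.5, 15) contributes its full rectangle; Taking the first minus the rest: starting from the 17.5×12.5 cube, the 12.5×21.5 cube at (-1.5, 15) misses the remaining region (no effect) — 1 connected region; (whole slice rotated 80° about Z — lengths, areas and connectivity unchanged). The result has 1 disconnected region.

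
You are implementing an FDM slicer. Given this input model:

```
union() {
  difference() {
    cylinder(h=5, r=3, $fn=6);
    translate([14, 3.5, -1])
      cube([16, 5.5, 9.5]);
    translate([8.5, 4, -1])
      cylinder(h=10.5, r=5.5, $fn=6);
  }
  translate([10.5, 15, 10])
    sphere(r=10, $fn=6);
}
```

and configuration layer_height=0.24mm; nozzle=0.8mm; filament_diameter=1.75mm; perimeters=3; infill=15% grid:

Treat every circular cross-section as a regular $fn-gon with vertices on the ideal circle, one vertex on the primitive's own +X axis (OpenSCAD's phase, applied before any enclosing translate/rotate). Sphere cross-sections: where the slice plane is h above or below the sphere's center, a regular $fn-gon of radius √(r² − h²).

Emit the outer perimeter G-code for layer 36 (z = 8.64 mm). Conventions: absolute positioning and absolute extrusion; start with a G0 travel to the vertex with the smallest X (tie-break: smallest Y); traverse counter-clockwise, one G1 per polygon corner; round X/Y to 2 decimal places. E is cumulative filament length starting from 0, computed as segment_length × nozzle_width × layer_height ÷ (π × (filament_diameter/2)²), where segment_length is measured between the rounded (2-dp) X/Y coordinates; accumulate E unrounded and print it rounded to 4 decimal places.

G0 X0.59 Y15.00 Z8.64
G1 X5.55 Y6.42 E0.7911
G1 X15.45 Y6.42 E1.5814
G1 X20.41 Y15.00 E2.3725
G1 X15.45 Y23.58 E3.1636
G1 X5.55 Y23.58 E3.9538
G1 X0.59 Y15.00 E4.7449

At z = 8.64 mm: the cylinder does not reach this height (z outside [0, 5]); the cube at (14, 3.5) does not reach this height (z outside [-1, 8.5]); the r=5.5 cylinder at (8.5, 4) contributes a regular 6-gon of circumradius 5.5; Taking the first minus the rest: the first operand is absent here, so nothing remains; the sphere at (10.5, 15): section is a regular 6-gon, circumradius = √(r²−h²) = √(10²−1.36²) = 9.907; Combining (union): only the r=10 sphere at (10.5, 15) is present, so the union is just that shape — 1 connected region. The outline is a single polygon with 6 vertices. Extrusion per mm of travel: 0.8 × 0.24 / (π × 0.875²) = 0.079824. Accumulating E over each segment gives final E = 4.7449.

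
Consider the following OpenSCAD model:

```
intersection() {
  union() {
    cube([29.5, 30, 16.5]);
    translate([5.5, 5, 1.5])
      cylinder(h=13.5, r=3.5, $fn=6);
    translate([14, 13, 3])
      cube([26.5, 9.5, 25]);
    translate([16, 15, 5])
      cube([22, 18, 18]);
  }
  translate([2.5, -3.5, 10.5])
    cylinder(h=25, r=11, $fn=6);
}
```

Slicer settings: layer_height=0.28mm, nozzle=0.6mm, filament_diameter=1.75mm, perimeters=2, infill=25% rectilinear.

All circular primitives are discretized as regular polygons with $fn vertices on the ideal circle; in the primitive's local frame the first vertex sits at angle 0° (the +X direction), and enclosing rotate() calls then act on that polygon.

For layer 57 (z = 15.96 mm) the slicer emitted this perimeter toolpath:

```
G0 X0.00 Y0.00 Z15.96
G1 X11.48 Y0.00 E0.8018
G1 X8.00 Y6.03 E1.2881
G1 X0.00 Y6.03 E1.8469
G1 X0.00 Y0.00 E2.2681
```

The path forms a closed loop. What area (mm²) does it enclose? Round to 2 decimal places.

58.73 mm²

Apply the shoelace formula to the sequence of (X, Y) vertices; enclosed area = 58.73 mm².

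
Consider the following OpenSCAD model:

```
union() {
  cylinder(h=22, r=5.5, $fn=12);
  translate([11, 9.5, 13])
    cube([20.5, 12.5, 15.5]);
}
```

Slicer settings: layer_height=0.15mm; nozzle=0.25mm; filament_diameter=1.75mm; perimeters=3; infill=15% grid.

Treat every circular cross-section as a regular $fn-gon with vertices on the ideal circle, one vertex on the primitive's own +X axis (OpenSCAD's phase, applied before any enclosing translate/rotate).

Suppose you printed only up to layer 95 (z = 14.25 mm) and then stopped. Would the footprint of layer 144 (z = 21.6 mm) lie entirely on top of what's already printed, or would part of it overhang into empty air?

Compare the two slices. At z = 14.25: the r=5.5 cylinder gives a regular 12-gon of circumradius 5.5 (constant along its height) (area = (12/2)·5.500²·sin(360°/12) = 90.75 mm²); the 20.5×12.5 cube at (11, 9.5) contributes its full rectangle (area 256.25 mm²); Combining (union): the 2 present regions are separate (no shared area or edge), so areas and boundary lengths simply add and each stays a separate island — area = 347.00 mm². At z = 21.6: the cylinder: section is a regular 12-gon, circumradius r=5.5 (area = (12/2)·5.500²·sin(360°/12) = 90.75 mm²); the 20.5×12.5 cube at (11, 9.5) contributes its full rectangle (area 256.25 mm²); Merging all regions: the 2 present regions are separate (no shared area or edge), so areas and boundary lengths simply add and each stays a separate island — area = 347.00 mm². Checking containment: the cross-section at z = 21.6 is a subset of the cross-section at z = 14.25.

entirely on top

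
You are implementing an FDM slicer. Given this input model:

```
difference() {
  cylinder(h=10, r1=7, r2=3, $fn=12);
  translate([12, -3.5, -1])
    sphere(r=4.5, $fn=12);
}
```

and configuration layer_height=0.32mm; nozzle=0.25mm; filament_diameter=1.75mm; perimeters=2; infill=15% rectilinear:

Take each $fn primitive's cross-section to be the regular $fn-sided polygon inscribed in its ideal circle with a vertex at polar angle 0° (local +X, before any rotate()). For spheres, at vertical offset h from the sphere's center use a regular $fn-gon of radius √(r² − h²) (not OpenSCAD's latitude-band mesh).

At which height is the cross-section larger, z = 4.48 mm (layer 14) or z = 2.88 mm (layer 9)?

layer 9 (z = 2.88 mm)

Layer 14 (z = 4.48): the cone: at t=0.448 of its height the radius interpolates to r₁+(r₂−r₁)t = 5.208, giving a regular 12-gon of that circumradius (area = (12/2)·5.208²·sin(360°/12) = 81.37 mm²); the sphere at (12, -3.5) is not intersected at this z (|z−center|=5.480 > r=4.5); Subtracting the remaining from the first: none of the subtracted shapes is present at this height, so the cone is unchanged — area = 81.37 mm². So its area = 81.37 mm². Layer 9 (z = 2.88): the cone contributes a regular 12-gon of circumradius 5.848 (interpolated between r1=7 and r2=3 at t=0.288) (area = (12/2)·5.848²·sin(360°/12) = 102.60 mm²); the sphere at (12, -3.5): section is a regular 12-gon, circumradius = √(r²−h²) = √(4.5²−3.88²) = 2.279 (area = (12/2)·2.279²·sin(360°/12) = 15.59 mm²); After the difference (first − rest): starting from the cone (102.60 mm²), the r=4.5 sphere at (12, -3.5) misses the remaining region (no effect) — area = 102.60 mm². So its area = 102.60 mm². Layer 9 is larger (102.60 vs 81.37 mm²).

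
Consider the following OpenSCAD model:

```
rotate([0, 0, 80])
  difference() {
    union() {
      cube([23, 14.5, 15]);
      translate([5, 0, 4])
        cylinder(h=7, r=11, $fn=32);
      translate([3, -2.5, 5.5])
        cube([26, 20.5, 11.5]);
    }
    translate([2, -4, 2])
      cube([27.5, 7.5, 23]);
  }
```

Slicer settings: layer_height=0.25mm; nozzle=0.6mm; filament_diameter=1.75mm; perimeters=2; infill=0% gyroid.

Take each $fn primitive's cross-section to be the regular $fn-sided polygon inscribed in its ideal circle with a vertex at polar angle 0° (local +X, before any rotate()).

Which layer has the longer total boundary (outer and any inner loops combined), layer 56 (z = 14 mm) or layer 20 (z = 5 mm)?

layer 20 (z = 5 mm)

Layer 56 (z = 14): the cube (footprint 23×14.5) is included at this height (perimeter 75.00 mm); the cylinder at (5, 0) is not intersected at this z (z outside [4, 11]); the cube at (3, -2.5) (footprint 26×20.5) is included at this height (perimeter 93.00 mm); Combining (union): the regions partially overlap (shared area 290.00 mm²), so the edge portions inside another operand are dropped and the merged outline is re-measured after clipping — boundary = 99.00 mm; the cube at (2, -4) is present — its section is the full 27.5×7.5 rectangle (perimeter 70.00 mm); Subtracting the remaining from the first: starting from that combined region, the 27.5×7.5 cube at (2, -4) partially overlaps it — only the 159.50 mm² overlap (of its 206.25 mm²) is removed, clipping the outline — boundary = 94.00 mm; (whole slice rotated 80° about Z — lengths, areas and connectivity unchanged). So its perimeter = 94.00 mm. Layer 20 (z = 5): the cube (footprint 23×14.5) is included at this height (perimeter 75.00 mm); the r=11 cylinder at (5, 0) contributes a regular 32-gon of circumradius 11 (perimeter = 2·32·11.000·sin(180°/32) = 69.00 mm); the cube at (3, -2.5) does not reach this height (z outside [5.5, 17]); Merging all regions: the regions partially overlap (shared area 147.29 mm²), so the edge portions inside another operand are dropped and the merged outline is re-measured after clipping — boundary = 95.80 mm; the cube at (2, -4) (footprint 27.5×7.5) is included at this height (perimeter 70.00 mm); Taking the first minus the rest: starting from the result so far, the 27.5×7.5 cube at (2, -4) partially overlaps it — only the 128.36 mm² overlap (of its 206.25 mm²) is removed, clipping the outline — boundary = 122.94 mm; (whole slice rotated 80° about Z — lengths, areas and connectivity unchanged). So its perimeter = 122.94 mm. Layer 20 is larger (122.94 vs 94.00 mm).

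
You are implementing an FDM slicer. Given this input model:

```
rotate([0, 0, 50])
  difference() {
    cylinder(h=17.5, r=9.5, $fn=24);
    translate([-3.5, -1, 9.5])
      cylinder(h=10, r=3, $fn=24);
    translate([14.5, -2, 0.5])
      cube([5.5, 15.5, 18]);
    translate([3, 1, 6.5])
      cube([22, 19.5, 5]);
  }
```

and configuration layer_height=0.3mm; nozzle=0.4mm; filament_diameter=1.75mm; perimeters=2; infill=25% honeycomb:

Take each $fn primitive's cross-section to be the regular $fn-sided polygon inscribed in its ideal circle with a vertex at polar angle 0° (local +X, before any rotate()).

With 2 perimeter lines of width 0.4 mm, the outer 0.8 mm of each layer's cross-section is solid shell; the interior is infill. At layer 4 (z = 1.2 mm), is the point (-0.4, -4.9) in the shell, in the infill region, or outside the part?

infill

At z = 1.2 mm: the cylinder: section is a regular 24-gon, circumradius r=9.5; the cylinder at (-3.5, -1) does not reach this height (z outside [9.5, 19.5]); the cube at (14.5, -2) (footprint 5.5×15.5) is included at this height; the cube at (3, 1) does not reach this height (z outside [6.5, 11.5]); After the difference (first − rest): starting from the r=9.5 cylinder, the 5.5×15.5 cube at (14.5, -2) misses the remaining region (no effect) — 1 connected region; (whole slice rotated 50° about Z — lengths, areas and connectivity unchanged). Overall, the cross-section is a single solid region. Undo the 50° rotation: the query point maps to (-4.011, -2.843) in the un-rotated model frame. The nearest boundary edge runs (-6.72, -6.72)→(-8.23, -4.75); distance from the point to it = 4.51 mm. The point is inside the cross-section and 4.51 mm from the nearest boundary — more than the 0.8 mm shell width (2 × 0.4), so it's in the infill interior.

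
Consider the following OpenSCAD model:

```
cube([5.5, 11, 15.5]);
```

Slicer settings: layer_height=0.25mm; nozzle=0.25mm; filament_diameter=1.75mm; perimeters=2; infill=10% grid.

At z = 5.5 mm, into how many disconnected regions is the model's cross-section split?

1

At z = 5.5 mm: the cube is present — its section is the full 5.5×11 rectangle. The result has 1 disconnected region.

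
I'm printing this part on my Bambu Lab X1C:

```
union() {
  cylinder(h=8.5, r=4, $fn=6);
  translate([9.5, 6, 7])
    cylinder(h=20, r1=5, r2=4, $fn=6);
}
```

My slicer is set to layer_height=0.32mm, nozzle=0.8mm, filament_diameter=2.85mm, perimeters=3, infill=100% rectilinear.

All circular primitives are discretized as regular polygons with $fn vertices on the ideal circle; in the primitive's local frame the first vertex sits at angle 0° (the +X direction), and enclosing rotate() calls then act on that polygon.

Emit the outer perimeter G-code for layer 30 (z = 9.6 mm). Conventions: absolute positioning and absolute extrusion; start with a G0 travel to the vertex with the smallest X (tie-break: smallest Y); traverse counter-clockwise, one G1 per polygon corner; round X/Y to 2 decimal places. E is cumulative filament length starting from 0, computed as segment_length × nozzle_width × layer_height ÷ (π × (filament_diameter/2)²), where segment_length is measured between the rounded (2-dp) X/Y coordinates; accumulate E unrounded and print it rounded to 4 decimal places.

G0 X4.63 Y6.00 Z9.60
G1 X7.06 Y1.78 E0.1954
G1 X11.94 Y1.78 E0.3912
G1 X14.37 Y6.00 E0.5867
G1 X11.94 Y10.22 E0.7821
G1 X7.07 Y10.22 E0.9775
G1 X4.63 Y6.00 E1.1731

At z = 9.6 mm: the cylinder is not intersected at this z (z outside [0, 8.5]); the cone at (9.5, 6): at t=0.130 of its height the radius interpolates to r₁+(r₂−r₁)t = 4.870, giving a regular 6-gon of that circumradius; Merging all regions: only the cone at (9.5, 6) is present, so the union is just that shape — 1 connected region. The outline is a single polygon with 6 vertices. Extrusion per mm of travel: 0.8 × 0.32 / (π × 1.425²) = 0.040129. Accumulating E over each segment gives final E = 1.1731.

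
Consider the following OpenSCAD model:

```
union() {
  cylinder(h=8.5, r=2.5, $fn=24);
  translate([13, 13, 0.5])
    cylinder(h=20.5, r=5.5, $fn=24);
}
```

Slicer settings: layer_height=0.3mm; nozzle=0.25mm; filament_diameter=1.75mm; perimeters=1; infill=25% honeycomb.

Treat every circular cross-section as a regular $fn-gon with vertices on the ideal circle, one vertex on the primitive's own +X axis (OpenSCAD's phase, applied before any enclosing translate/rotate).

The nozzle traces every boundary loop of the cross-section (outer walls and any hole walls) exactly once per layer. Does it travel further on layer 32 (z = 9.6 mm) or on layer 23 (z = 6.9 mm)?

layer 23 (z = 6.9 mm)

Layer 32 (z = 9.6): the cylinder does not reach this height (z outside [0, 8.5]); the cylinder at (13, 13): section is a regular 24-gon, circumradius r=5.5 (perimeter = 2·24·5.500·sin(180°/24) = 34.46 mm); Combining (union): only the r=5.5 cylinder at (13, 13) is present, so the union is just that shape — boundary = 34.46 mm. So its perimeter = 34.46 mm. Layer 23 (z = 6.9): the r=2.5 cylinder gives a regular 24-gon of circumradius 2.5 (constant along its height) (perimeter = 2·24·2.500·sin(180°/24) = 15.66 mm); the cylinder at (13, 13): section is a regular 24-gon, circumradius r=5.5 (perimeter = 2·24·5.500·sin(180°/24) = 34.46 mm); Taking the union: the 2 present regions are separate (no shared area or edge), so areas and boundary lengths simply add and each stays a separate island — boundary = 50.12 mm. So its perimeter = 50.12 mm. Layer 23 is larger (50.12 vs 34.46 mm).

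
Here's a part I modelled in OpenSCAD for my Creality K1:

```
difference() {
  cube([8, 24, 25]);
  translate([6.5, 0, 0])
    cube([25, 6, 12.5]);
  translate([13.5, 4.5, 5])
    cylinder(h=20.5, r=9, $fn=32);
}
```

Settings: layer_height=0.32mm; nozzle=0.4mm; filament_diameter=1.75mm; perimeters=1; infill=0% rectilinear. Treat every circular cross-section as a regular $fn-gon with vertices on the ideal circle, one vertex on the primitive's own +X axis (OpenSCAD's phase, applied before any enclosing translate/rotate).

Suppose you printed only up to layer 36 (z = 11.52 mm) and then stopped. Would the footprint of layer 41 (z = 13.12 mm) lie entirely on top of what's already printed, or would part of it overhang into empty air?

entirely on top

Compare the two slices. At z = 11.52: the 8×24 cube contributes its full rectangle (area 192.00 mm²); the cube at (6.5, 0) (footprint 25×6) is included at this height (area 150.00 mm²); the r=9 cylinder at (13.5, 4.5) gives a regular 32-gon of circumradius 9 (constant along its height) (area = (32/2)·9.000²·sin(360°/32) = 252.84 mm²); Subtracting the remaining from the first: starting from the 8×24 cube (192.00 mm²), the 25×6 cube at (6.5, 0) partially overlaps it — only the 9.00 mm² overlap (of its 150.00 mm²) is removed, clipping the outline; the r=9 cylinder at (13.5, 4.5) partially overlaps it — only the 22.01 mm² overlap (of its 252.84 mm²) is removed, clipping the outline — area = 160.99 mm². At z = 13.12: the 8×24 cube contributes its full rectangle (area 192.00 mm²); the cube at (6.5, 0) is not intersected at this z (z outside [0, 12.5]); the r=9 cylinder at (13.5, 4.5) contributes a regular 32-gon of circumradius 9 (area = (32/2)·9.000²·sin(360°/32) = 252.84 mm²); Taking the first minus the rest: starting from the 8×24 cube (192.00 mm²), the r=9 cylinder at (13.5, 4.5) partially overlaps it — only the 31.01 mm² overlap (of its 252.84 mm²) is removed, clipping the outline — area = 160.99 mm². Checking containment: the cross-section at z = 13.12 is a subset of the cross-section at z = 11.52.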